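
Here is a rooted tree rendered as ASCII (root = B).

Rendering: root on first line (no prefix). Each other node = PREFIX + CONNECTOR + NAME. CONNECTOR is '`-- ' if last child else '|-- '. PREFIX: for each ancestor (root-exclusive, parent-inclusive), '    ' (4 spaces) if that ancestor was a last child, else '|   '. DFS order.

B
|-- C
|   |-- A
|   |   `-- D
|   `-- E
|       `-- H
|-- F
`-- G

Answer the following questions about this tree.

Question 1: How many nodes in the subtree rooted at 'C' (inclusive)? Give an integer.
Answer: 5

Derivation:
Subtree rooted at C contains: A, C, D, E, H
Count = 5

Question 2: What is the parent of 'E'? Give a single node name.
Answer: C

Derivation:
Scan adjacency: E appears as child of C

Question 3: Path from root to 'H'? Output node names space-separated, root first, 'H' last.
Answer: B C E H

Derivation:
Walk down from root: B -> C -> E -> H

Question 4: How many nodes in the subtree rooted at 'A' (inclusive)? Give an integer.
Answer: 2

Derivation:
Subtree rooted at A contains: A, D
Count = 2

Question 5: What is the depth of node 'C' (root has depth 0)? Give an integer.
Path from root to C: B -> C
Depth = number of edges = 1

Answer: 1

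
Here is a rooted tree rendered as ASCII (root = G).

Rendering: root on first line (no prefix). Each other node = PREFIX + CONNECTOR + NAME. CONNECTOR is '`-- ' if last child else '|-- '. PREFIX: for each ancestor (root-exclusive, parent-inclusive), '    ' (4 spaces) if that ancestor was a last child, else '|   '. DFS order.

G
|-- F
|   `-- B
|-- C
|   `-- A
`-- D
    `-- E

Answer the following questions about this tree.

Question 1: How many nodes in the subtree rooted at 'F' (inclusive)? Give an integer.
Answer: 2

Derivation:
Subtree rooted at F contains: B, F
Count = 2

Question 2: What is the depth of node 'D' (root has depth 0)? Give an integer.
Answer: 1

Derivation:
Path from root to D: G -> D
Depth = number of edges = 1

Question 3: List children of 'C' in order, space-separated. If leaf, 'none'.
Node C's children (from adjacency): A

Answer: A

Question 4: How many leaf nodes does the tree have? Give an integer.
Answer: 3

Derivation:
Leaves (nodes with no children): A, B, E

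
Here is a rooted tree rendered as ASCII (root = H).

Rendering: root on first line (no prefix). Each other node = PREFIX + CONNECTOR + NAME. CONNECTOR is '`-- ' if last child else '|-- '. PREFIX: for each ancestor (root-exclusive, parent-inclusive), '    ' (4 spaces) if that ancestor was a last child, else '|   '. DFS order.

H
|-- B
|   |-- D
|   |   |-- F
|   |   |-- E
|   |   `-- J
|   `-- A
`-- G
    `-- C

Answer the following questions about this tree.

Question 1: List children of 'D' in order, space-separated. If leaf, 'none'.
Node D's children (from adjacency): F, E, J

Answer: F E J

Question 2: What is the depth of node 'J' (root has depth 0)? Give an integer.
Answer: 3

Derivation:
Path from root to J: H -> B -> D -> J
Depth = number of edges = 3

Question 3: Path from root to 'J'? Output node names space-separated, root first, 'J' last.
Answer: H B D J

Derivation:
Walk down from root: H -> B -> D -> J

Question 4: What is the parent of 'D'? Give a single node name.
Scan adjacency: D appears as child of B

Answer: B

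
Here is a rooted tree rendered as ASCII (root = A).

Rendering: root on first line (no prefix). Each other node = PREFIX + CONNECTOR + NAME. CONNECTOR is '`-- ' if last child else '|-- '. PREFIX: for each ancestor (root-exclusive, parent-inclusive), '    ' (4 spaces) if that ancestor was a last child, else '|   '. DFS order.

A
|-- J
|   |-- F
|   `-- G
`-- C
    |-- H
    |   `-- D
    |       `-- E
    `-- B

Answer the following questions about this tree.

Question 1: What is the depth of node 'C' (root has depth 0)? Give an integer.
Path from root to C: A -> C
Depth = number of edges = 1

Answer: 1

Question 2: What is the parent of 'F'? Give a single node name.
Answer: J

Derivation:
Scan adjacency: F appears as child of J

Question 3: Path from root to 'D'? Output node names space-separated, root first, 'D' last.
Walk down from root: A -> C -> H -> D

Answer: A C H D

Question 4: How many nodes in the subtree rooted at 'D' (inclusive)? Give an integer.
Answer: 2

Derivation:
Subtree rooted at D contains: D, E
Count = 2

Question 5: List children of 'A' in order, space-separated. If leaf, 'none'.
Answer: J C

Derivation:
Node A's children (from adjacency): J, C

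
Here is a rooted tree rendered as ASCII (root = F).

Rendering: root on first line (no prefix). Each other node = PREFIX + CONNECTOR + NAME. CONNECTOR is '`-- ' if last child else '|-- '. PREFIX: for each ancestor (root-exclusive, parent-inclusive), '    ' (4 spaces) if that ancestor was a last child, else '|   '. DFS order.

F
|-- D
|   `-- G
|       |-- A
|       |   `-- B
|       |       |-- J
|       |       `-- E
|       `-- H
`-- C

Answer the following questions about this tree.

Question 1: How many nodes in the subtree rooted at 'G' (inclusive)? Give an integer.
Subtree rooted at G contains: A, B, E, G, H, J
Count = 6

Answer: 6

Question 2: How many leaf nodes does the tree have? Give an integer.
Answer: 4

Derivation:
Leaves (nodes with no children): C, E, H, J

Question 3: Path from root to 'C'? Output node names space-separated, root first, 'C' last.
Walk down from root: F -> C

Answer: F C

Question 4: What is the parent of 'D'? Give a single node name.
Answer: F

Derivation:
Scan adjacency: D appears as child of F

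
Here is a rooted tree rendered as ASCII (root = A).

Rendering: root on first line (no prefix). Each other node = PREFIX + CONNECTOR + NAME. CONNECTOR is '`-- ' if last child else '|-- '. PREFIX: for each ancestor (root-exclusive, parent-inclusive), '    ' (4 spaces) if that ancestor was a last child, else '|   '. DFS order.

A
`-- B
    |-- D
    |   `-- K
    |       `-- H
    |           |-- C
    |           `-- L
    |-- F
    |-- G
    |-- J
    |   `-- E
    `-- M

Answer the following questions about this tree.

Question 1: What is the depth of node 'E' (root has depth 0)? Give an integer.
Answer: 3

Derivation:
Path from root to E: A -> B -> J -> E
Depth = number of edges = 3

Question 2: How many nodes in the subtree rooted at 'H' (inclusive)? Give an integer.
Subtree rooted at H contains: C, H, L
Count = 3

Answer: 3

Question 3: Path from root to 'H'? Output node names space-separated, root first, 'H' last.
Walk down from root: A -> B -> D -> K -> H

Answer: A B D K H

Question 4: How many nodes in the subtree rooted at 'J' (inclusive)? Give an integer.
Subtree rooted at J contains: E, J
Count = 2

Answer: 2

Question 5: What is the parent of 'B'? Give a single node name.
Scan adjacency: B appears as child of A

Answer: A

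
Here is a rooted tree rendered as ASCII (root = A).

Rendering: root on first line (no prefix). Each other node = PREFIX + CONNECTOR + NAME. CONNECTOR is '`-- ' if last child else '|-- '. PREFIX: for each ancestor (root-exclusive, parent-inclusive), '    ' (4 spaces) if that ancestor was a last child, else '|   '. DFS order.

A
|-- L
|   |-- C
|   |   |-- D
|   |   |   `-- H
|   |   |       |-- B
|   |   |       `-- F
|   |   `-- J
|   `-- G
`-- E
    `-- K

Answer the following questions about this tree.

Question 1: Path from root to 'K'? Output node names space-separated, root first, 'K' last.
Answer: A E K

Derivation:
Walk down from root: A -> E -> K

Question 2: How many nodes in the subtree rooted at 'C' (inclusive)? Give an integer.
Answer: 6

Derivation:
Subtree rooted at C contains: B, C, D, F, H, J
Count = 6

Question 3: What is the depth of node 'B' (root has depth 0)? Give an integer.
Path from root to B: A -> L -> C -> D -> H -> B
Depth = number of edges = 5

Answer: 5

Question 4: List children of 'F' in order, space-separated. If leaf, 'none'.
Node F's children (from adjacency): (leaf)

Answer: none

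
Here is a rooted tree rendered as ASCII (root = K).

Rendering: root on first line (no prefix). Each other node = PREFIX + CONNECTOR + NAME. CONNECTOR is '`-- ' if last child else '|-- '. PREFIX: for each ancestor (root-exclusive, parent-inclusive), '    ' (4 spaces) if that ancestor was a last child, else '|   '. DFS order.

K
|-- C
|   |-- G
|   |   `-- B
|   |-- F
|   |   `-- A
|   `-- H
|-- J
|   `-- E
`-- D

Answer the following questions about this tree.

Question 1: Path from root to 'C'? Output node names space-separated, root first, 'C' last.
Answer: K C

Derivation:
Walk down from root: K -> C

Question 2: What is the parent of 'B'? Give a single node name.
Answer: G

Derivation:
Scan adjacency: B appears as child of G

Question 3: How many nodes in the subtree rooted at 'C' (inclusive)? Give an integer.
Subtree rooted at C contains: A, B, C, F, G, H
Count = 6

Answer: 6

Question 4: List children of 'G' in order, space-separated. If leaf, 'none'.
Node G's children (from adjacency): B

Answer: B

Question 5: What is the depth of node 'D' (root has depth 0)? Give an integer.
Path from root to D: K -> D
Depth = number of edges = 1

Answer: 1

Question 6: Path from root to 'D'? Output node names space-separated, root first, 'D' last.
Answer: K D

Derivation:
Walk down from root: K -> D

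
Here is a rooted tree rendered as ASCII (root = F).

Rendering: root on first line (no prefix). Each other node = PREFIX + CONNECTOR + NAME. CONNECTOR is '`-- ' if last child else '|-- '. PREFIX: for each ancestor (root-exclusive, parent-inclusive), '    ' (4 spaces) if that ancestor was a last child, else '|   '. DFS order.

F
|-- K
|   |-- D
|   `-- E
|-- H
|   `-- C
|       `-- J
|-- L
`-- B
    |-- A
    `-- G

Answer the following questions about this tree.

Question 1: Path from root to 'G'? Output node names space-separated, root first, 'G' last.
Answer: F B G

Derivation:
Walk down from root: F -> B -> G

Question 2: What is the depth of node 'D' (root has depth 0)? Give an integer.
Path from root to D: F -> K -> D
Depth = number of edges = 2

Answer: 2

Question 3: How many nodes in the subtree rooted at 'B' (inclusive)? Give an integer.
Subtree rooted at B contains: A, B, G
Count = 3

Answer: 3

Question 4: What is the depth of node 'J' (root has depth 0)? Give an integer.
Answer: 3

Derivation:
Path from root to J: F -> H -> C -> J
Depth = number of edges = 3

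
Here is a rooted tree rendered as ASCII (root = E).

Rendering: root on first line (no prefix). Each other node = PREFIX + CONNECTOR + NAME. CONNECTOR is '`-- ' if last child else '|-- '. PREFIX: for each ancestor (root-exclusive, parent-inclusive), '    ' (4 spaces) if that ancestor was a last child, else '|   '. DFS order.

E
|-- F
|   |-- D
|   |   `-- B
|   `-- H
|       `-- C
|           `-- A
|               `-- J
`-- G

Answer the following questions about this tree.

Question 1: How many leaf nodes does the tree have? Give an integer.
Answer: 3

Derivation:
Leaves (nodes with no children): B, G, J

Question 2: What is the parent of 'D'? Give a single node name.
Scan adjacency: D appears as child of F

Answer: F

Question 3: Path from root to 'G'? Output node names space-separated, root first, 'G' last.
Answer: E G

Derivation:
Walk down from root: E -> G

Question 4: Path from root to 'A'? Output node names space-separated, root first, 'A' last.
Answer: E F H C A

Derivation:
Walk down from root: E -> F -> H -> C -> A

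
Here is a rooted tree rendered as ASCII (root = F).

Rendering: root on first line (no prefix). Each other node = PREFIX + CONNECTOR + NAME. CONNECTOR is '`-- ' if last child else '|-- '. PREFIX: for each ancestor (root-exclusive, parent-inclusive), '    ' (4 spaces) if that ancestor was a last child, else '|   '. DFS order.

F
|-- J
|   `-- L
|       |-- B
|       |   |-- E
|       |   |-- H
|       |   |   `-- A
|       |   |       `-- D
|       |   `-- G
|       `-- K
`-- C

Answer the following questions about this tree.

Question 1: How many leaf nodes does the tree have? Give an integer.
Answer: 5

Derivation:
Leaves (nodes with no children): C, D, E, G, K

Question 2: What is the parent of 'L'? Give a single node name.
Scan adjacency: L appears as child of J

Answer: J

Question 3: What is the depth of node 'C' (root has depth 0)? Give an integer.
Path from root to C: F -> C
Depth = number of edges = 1

Answer: 1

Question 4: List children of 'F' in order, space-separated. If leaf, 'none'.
Answer: J C

Derivation:
Node F's children (from adjacency): J, C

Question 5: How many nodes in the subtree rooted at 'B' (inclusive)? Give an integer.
Answer: 6

Derivation:
Subtree rooted at B contains: A, B, D, E, G, H
Count = 6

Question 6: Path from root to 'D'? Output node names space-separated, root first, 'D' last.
Walk down from root: F -> J -> L -> B -> H -> A -> D

Answer: F J L B H A D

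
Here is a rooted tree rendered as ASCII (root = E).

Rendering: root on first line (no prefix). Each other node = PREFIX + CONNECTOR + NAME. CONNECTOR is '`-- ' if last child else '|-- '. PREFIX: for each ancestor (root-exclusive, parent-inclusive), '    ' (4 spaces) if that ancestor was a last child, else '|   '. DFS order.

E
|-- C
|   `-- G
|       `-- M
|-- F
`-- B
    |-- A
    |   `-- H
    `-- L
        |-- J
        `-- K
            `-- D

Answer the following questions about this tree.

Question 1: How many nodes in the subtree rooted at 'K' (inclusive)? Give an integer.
Subtree rooted at K contains: D, K
Count = 2

Answer: 2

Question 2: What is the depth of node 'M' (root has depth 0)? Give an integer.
Path from root to M: E -> C -> G -> M
Depth = number of edges = 3

Answer: 3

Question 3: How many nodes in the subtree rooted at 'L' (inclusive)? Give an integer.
Subtree rooted at L contains: D, J, K, L
Count = 4

Answer: 4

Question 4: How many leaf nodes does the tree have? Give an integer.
Leaves (nodes with no children): D, F, H, J, M

Answer: 5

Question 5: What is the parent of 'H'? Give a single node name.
Scan adjacency: H appears as child of A

Answer: A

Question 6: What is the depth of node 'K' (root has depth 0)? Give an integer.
Path from root to K: E -> B -> L -> K
Depth = number of edges = 3

Answer: 3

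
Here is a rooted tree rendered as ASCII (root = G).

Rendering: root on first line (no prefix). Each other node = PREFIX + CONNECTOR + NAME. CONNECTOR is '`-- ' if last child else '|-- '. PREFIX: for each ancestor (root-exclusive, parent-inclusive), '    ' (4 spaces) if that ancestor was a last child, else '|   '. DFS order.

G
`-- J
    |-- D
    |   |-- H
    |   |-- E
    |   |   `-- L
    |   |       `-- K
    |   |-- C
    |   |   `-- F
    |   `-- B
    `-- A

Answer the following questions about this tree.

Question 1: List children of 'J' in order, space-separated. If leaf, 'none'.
Answer: D A

Derivation:
Node J's children (from adjacency): D, A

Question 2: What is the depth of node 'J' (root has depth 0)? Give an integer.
Path from root to J: G -> J
Depth = number of edges = 1

Answer: 1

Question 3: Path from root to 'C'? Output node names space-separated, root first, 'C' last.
Answer: G J D C

Derivation:
Walk down from root: G -> J -> D -> C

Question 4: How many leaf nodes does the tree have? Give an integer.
Leaves (nodes with no children): A, B, F, H, K

Answer: 5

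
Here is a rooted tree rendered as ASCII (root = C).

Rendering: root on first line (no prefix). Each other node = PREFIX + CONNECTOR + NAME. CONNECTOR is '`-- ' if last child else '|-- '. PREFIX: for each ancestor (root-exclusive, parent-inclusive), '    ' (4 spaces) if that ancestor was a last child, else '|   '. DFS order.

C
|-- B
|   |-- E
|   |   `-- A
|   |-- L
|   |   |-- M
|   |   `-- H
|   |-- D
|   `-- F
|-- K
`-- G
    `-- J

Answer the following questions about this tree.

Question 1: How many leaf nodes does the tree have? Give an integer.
Leaves (nodes with no children): A, D, F, H, J, K, M

Answer: 7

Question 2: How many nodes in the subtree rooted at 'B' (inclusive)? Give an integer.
Answer: 8

Derivation:
Subtree rooted at B contains: A, B, D, E, F, H, L, M
Count = 8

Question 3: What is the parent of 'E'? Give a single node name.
Scan adjacency: E appears as child of B

Answer: B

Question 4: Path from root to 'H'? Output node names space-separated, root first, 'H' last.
Walk down from root: C -> B -> L -> H

Answer: C B L H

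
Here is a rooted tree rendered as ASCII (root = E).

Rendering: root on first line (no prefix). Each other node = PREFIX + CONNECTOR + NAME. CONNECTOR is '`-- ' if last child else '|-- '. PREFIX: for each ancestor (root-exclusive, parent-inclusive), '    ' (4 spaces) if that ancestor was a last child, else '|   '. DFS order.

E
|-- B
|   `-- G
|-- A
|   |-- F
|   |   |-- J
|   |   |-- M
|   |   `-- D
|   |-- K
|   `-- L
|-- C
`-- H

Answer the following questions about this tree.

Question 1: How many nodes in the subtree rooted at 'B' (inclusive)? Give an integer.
Subtree rooted at B contains: B, G
Count = 2

Answer: 2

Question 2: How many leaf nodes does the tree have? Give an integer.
Leaves (nodes with no children): C, D, G, H, J, K, L, M

Answer: 8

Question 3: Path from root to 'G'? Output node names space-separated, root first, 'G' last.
Walk down from root: E -> B -> G

Answer: E B G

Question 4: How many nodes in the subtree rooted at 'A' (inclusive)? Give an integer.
Subtree rooted at A contains: A, D, F, J, K, L, M
Count = 7

Answer: 7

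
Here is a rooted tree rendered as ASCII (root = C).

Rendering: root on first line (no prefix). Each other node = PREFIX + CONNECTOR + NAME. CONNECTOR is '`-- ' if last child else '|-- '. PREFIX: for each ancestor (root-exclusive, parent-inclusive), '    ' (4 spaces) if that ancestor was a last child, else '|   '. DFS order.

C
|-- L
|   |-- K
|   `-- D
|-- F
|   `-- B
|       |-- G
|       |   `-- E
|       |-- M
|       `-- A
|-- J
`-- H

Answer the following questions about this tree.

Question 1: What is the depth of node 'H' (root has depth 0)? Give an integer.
Path from root to H: C -> H
Depth = number of edges = 1

Answer: 1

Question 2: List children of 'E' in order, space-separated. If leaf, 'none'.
Answer: none

Derivation:
Node E's children (from adjacency): (leaf)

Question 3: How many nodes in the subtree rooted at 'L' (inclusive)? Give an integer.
Answer: 3

Derivation:
Subtree rooted at L contains: D, K, L
Count = 3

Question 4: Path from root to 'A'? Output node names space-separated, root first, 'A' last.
Answer: C F B A

Derivation:
Walk down from root: C -> F -> B -> A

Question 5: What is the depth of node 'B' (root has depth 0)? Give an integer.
Path from root to B: C -> F -> B
Depth = number of edges = 2

Answer: 2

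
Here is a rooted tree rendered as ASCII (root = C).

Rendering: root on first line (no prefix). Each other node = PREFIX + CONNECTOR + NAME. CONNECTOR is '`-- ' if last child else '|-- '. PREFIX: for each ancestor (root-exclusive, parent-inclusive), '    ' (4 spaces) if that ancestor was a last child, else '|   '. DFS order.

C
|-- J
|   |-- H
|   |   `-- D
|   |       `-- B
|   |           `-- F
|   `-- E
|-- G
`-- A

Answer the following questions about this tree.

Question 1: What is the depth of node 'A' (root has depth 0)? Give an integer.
Answer: 1

Derivation:
Path from root to A: C -> A
Depth = number of edges = 1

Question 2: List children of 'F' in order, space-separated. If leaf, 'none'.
Node F's children (from adjacency): (leaf)

Answer: none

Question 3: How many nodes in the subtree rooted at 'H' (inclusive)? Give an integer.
Answer: 4

Derivation:
Subtree rooted at H contains: B, D, F, H
Count = 4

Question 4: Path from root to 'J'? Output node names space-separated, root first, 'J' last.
Answer: C J

Derivation:
Walk down from root: C -> J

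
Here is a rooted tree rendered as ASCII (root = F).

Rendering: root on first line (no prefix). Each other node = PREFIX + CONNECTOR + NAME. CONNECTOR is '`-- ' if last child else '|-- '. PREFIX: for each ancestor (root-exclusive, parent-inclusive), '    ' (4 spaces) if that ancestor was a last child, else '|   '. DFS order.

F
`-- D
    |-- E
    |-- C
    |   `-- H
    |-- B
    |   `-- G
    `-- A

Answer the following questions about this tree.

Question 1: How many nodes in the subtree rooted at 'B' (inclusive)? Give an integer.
Subtree rooted at B contains: B, G
Count = 2

Answer: 2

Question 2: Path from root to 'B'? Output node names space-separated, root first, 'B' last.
Answer: F D B

Derivation:
Walk down from root: F -> D -> B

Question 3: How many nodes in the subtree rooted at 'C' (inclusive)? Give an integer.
Answer: 2

Derivation:
Subtree rooted at C contains: C, H
Count = 2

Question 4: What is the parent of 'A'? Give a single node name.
Scan adjacency: A appears as child of D

Answer: D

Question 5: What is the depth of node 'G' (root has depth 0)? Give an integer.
Path from root to G: F -> D -> B -> G
Depth = number of edges = 3

Answer: 3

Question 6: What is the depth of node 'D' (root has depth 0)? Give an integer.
Answer: 1

Derivation:
Path from root to D: F -> D
Depth = number of edges = 1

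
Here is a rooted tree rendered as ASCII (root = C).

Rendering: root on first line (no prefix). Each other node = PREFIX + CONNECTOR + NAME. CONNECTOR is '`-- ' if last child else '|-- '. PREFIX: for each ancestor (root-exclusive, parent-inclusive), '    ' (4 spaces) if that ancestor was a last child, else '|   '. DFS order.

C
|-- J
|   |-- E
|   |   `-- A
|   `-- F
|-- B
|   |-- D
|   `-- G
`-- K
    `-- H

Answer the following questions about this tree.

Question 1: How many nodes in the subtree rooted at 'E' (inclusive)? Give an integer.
Answer: 2

Derivation:
Subtree rooted at E contains: A, E
Count = 2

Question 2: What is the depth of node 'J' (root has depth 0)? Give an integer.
Answer: 1

Derivation:
Path from root to J: C -> J
Depth = number of edges = 1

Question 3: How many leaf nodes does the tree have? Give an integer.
Leaves (nodes with no children): A, D, F, G, H

Answer: 5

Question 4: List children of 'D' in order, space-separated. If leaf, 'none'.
Answer: none

Derivation:
Node D's children (from adjacency): (leaf)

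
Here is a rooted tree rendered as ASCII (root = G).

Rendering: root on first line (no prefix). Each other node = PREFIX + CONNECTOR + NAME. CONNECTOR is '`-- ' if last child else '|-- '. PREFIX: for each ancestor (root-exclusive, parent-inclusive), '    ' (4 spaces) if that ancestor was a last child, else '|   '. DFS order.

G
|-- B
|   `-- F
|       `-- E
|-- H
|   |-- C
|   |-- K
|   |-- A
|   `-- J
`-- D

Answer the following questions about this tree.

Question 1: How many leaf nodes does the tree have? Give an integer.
Leaves (nodes with no children): A, C, D, E, J, K

Answer: 6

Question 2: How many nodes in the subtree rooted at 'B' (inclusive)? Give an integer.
Answer: 3

Derivation:
Subtree rooted at B contains: B, E, F
Count = 3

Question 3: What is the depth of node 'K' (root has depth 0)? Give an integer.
Path from root to K: G -> H -> K
Depth = number of edges = 2

Answer: 2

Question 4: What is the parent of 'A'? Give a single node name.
Scan adjacency: A appears as child of H

Answer: H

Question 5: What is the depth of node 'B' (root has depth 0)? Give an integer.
Path from root to B: G -> B
Depth = number of edges = 1

Answer: 1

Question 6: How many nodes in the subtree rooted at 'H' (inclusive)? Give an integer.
Subtree rooted at H contains: A, C, H, J, K
Count = 5

Answer: 5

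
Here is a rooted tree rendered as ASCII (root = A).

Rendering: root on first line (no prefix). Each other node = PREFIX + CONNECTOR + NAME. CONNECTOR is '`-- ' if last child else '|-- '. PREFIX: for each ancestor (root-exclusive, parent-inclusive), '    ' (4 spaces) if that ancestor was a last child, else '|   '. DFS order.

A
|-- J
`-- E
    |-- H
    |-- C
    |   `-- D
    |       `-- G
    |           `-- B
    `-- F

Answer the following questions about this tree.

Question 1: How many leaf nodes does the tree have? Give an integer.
Answer: 4

Derivation:
Leaves (nodes with no children): B, F, H, J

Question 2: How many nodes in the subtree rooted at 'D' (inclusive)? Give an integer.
Answer: 3

Derivation:
Subtree rooted at D contains: B, D, G
Count = 3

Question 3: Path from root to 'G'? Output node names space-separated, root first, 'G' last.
Answer: A E C D G

Derivation:
Walk down from root: A -> E -> C -> D -> G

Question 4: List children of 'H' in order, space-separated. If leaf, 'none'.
Answer: none

Derivation:
Node H's children (from adjacency): (leaf)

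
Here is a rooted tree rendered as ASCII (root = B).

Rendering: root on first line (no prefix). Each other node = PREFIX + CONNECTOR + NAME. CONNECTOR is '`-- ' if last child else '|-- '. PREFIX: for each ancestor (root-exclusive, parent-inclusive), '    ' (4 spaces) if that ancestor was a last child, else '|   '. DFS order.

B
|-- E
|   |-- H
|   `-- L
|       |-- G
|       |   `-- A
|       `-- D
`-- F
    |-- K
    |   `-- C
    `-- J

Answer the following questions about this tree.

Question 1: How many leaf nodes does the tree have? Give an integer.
Leaves (nodes with no children): A, C, D, H, J

Answer: 5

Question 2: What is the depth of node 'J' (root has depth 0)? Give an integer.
Path from root to J: B -> F -> J
Depth = number of edges = 2

Answer: 2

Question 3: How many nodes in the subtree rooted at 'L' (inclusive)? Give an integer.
Subtree rooted at L contains: A, D, G, L
Count = 4

Answer: 4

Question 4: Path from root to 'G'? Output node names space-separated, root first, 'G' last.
Walk down from root: B -> E -> L -> G

Answer: B E L G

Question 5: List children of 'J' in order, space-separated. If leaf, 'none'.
Answer: none

Derivation:
Node J's children (from adjacency): (leaf)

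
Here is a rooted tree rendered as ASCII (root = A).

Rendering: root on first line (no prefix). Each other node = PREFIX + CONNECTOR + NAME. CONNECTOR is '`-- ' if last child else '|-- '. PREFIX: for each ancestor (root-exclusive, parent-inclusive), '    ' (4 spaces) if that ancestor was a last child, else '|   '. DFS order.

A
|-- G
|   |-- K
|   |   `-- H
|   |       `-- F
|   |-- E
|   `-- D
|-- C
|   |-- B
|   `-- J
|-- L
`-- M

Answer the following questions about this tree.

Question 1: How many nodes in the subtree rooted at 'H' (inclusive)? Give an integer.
Answer: 2

Derivation:
Subtree rooted at H contains: F, H
Count = 2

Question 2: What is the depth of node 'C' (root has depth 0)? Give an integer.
Answer: 1

Derivation:
Path from root to C: A -> C
Depth = number of edges = 1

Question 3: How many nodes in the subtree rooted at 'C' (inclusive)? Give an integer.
Subtree rooted at C contains: B, C, J
Count = 3

Answer: 3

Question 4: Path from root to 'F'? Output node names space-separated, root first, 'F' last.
Walk down from root: A -> G -> K -> H -> F

Answer: A G K H F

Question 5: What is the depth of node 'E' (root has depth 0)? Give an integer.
Path from root to E: A -> G -> E
Depth = number of edges = 2

Answer: 2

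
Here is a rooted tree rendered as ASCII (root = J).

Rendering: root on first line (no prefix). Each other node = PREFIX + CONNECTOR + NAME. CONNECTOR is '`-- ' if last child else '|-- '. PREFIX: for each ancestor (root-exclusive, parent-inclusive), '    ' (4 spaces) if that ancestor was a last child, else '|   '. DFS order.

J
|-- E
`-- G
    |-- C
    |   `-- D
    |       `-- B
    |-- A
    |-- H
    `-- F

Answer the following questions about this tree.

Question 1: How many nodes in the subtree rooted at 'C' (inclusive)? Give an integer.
Answer: 3

Derivation:
Subtree rooted at C contains: B, C, D
Count = 3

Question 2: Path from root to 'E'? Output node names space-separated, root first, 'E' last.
Answer: J E

Derivation:
Walk down from root: J -> E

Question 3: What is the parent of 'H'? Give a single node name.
Scan adjacency: H appears as child of G

Answer: G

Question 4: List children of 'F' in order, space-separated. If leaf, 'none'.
Node F's children (from adjacency): (leaf)

Answer: none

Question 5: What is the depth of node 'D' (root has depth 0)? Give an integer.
Path from root to D: J -> G -> C -> D
Depth = number of edges = 3

Answer: 3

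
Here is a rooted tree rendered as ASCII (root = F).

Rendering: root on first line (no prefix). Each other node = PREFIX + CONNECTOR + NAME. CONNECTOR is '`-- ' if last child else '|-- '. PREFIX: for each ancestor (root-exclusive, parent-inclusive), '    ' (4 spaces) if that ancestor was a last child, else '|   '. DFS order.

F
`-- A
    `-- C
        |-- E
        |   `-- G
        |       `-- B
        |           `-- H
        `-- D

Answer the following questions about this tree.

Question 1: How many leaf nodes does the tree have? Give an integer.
Leaves (nodes with no children): D, H

Answer: 2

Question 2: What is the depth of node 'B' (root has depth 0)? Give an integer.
Answer: 5

Derivation:
Path from root to B: F -> A -> C -> E -> G -> B
Depth = number of edges = 5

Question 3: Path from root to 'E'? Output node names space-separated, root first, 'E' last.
Walk down from root: F -> A -> C -> E

Answer: F A C E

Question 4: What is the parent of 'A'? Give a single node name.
Answer: F

Derivation:
Scan adjacency: A appears as child of F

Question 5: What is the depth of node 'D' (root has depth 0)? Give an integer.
Answer: 3

Derivation:
Path from root to D: F -> A -> C -> D
Depth = number of edges = 3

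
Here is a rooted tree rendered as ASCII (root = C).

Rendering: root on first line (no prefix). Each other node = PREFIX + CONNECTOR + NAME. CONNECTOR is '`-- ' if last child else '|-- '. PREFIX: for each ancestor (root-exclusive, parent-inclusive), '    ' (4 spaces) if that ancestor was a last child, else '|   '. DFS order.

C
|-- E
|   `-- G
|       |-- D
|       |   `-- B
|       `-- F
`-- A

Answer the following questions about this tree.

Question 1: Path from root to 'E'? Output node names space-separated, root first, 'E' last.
Walk down from root: C -> E

Answer: C E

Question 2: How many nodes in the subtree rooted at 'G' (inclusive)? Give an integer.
Answer: 4

Derivation:
Subtree rooted at G contains: B, D, F, G
Count = 4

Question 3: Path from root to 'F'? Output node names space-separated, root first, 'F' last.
Answer: C E G F

Derivation:
Walk down from root: C -> E -> G -> F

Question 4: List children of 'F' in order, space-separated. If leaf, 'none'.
Node F's children (from adjacency): (leaf)

Answer: none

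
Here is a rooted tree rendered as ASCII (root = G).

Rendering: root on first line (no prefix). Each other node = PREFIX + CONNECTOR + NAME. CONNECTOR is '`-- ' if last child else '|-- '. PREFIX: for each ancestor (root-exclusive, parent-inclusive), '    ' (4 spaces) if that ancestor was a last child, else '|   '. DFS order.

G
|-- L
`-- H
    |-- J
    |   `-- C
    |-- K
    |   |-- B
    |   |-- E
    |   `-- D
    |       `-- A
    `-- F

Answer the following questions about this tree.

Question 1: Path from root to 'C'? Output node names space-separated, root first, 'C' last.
Walk down from root: G -> H -> J -> C

Answer: G H J C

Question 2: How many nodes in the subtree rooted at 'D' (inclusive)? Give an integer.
Answer: 2

Derivation:
Subtree rooted at D contains: A, D
Count = 2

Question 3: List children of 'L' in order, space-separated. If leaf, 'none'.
Node L's children (from adjacency): (leaf)

Answer: none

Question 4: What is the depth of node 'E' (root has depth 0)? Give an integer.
Answer: 3

Derivation:
Path from root to E: G -> H -> K -> E
Depth = number of edges = 3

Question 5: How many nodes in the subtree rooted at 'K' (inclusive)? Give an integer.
Answer: 5

Derivation:
Subtree rooted at K contains: A, B, D, E, K
Count = 5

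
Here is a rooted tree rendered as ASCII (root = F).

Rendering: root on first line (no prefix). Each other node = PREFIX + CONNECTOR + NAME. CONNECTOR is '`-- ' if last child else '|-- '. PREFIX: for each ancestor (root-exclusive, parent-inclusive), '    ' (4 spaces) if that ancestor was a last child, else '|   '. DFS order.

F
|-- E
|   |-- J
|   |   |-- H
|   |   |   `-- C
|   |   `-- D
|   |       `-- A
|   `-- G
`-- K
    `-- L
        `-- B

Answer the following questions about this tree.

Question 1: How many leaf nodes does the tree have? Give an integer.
Leaves (nodes with no children): A, B, C, G

Answer: 4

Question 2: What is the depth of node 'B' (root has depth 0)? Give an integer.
Answer: 3

Derivation:
Path from root to B: F -> K -> L -> B
Depth = number of edges = 3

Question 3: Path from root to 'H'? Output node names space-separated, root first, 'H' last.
Walk down from root: F -> E -> J -> H

Answer: F E J H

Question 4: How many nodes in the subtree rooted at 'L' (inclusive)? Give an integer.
Answer: 2

Derivation:
Subtree rooted at L contains: B, L
Count = 2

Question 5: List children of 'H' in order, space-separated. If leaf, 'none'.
Answer: C

Derivation:
Node H's children (from adjacency): C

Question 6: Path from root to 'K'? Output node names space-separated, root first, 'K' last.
Answer: F K

Derivation:
Walk down from root: F -> K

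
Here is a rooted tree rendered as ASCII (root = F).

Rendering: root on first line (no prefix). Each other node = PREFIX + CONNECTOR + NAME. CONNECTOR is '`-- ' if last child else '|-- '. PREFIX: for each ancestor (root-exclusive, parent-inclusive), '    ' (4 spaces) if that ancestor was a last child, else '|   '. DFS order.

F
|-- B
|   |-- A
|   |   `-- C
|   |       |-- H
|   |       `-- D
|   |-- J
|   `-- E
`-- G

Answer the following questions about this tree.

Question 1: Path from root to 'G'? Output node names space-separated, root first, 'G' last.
Walk down from root: F -> G

Answer: F G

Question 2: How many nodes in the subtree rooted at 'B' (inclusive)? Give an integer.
Subtree rooted at B contains: A, B, C, D, E, H, J
Count = 7

Answer: 7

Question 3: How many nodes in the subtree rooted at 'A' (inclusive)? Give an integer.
Answer: 4

Derivation:
Subtree rooted at A contains: A, C, D, H
Count = 4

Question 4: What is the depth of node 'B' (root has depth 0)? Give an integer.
Path from root to B: F -> B
Depth = number of edges = 1

Answer: 1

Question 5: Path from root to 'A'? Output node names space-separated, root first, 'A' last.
Answer: F B A

Derivation:
Walk down from root: F -> B -> A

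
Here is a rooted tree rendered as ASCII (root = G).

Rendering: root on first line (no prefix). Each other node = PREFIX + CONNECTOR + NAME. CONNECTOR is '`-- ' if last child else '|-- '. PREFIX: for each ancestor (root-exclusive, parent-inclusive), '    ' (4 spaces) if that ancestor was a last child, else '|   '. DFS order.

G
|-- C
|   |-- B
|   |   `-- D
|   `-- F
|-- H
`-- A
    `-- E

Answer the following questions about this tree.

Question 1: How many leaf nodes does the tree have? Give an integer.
Answer: 4

Derivation:
Leaves (nodes with no children): D, E, F, H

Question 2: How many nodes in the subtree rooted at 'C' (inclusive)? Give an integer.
Answer: 4

Derivation:
Subtree rooted at C contains: B, C, D, F
Count = 4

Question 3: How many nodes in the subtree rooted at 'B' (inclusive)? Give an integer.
Subtree rooted at B contains: B, D
Count = 2

Answer: 2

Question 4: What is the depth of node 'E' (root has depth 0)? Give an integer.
Path from root to E: G -> A -> E
Depth = number of edges = 2

Answer: 2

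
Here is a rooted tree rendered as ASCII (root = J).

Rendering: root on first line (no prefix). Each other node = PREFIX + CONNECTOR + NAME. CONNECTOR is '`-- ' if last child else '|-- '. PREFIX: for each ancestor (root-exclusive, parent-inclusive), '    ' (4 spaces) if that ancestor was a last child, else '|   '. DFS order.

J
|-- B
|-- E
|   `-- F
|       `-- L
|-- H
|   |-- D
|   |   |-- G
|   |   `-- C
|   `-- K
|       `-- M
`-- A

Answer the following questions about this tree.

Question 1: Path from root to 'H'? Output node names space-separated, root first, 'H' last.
Walk down from root: J -> H

Answer: J H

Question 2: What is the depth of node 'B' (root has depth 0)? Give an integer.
Path from root to B: J -> B
Depth = number of edges = 1

Answer: 1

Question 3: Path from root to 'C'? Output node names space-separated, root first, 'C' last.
Answer: J H D C

Derivation:
Walk down from root: J -> H -> D -> C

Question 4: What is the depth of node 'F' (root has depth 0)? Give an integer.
Answer: 2

Derivation:
Path from root to F: J -> E -> F
Depth = number of edges = 2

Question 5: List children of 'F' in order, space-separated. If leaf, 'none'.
Answer: L

Derivation:
Node F's children (from adjacency): L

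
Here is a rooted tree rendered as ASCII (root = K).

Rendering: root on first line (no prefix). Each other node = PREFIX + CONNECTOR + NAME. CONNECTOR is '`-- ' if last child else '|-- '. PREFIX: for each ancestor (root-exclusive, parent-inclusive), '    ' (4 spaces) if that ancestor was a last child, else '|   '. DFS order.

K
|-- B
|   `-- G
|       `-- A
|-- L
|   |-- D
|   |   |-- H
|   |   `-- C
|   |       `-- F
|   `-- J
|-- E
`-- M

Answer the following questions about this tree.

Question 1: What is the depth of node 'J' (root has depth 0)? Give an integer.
Path from root to J: K -> L -> J
Depth = number of edges = 2

Answer: 2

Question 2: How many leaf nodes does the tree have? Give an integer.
Leaves (nodes with no children): A, E, F, H, J, M

Answer: 6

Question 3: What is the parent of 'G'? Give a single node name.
Scan adjacency: G appears as child of B

Answer: B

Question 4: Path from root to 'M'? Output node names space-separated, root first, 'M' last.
Walk down from root: K -> M

Answer: K M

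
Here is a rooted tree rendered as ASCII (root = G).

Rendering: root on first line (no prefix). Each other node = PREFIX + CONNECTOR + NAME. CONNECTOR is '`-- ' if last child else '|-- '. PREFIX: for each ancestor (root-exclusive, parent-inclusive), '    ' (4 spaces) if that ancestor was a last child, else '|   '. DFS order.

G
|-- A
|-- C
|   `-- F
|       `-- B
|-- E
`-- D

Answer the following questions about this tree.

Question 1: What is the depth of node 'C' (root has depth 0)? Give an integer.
Path from root to C: G -> C
Depth = number of edges = 1

Answer: 1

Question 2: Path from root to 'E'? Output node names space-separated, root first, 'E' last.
Answer: G E

Derivation:
Walk down from root: G -> E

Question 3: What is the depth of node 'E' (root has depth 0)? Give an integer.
Answer: 1

Derivation:
Path from root to E: G -> E
Depth = number of edges = 1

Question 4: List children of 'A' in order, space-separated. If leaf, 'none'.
Answer: none

Derivation:
Node A's children (from adjacency): (leaf)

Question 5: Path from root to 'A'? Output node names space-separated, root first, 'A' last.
Answer: G A

Derivation:
Walk down from root: G -> A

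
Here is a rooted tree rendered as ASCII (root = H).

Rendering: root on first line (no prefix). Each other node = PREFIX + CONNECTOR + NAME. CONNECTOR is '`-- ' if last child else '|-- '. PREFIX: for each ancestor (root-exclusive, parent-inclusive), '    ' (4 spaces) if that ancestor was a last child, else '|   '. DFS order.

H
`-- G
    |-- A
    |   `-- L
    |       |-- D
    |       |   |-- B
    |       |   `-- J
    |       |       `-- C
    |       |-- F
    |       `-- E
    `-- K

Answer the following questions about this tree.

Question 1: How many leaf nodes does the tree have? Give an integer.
Answer: 5

Derivation:
Leaves (nodes with no children): B, C, E, F, K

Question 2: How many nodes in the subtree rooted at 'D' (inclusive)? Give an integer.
Answer: 4

Derivation:
Subtree rooted at D contains: B, C, D, J
Count = 4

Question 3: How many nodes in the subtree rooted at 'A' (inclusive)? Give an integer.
Answer: 8

Derivation:
Subtree rooted at A contains: A, B, C, D, E, F, J, L
Count = 8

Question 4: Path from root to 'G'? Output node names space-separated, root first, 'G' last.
Walk down from root: H -> G

Answer: H G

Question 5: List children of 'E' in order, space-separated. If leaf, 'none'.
Answer: none

Derivation:
Node E's children (from adjacency): (leaf)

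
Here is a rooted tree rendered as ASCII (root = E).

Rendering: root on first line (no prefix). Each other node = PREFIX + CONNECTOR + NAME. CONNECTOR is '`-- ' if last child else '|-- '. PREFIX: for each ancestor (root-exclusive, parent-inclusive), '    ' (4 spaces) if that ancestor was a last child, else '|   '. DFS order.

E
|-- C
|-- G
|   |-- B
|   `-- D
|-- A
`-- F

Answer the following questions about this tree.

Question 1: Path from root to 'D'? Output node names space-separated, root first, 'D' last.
Answer: E G D

Derivation:
Walk down from root: E -> G -> D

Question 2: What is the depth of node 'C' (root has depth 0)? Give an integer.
Answer: 1

Derivation:
Path from root to C: E -> C
Depth = number of edges = 1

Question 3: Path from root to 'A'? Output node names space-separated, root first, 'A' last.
Answer: E A

Derivation:
Walk down from root: E -> A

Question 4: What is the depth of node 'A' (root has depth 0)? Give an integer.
Path from root to A: E -> A
Depth = number of edges = 1

Answer: 1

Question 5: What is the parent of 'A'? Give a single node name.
Scan adjacency: A appears as child of E

Answer: E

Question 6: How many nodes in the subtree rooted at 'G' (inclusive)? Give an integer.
Answer: 3

Derivation:
Subtree rooted at G contains: B, D, G
Count = 3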